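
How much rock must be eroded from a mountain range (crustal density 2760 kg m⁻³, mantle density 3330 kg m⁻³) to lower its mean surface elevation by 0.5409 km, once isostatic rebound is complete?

3.16 km

Net drop Δ = e − u = e − e ρ_c/ρ_m = e (ρ_m − ρ_c)/ρ_m.
e = Δ ρ_m/(ρ_m − ρ_c) = 0.5409 km × 3330/570 = 3.16 km.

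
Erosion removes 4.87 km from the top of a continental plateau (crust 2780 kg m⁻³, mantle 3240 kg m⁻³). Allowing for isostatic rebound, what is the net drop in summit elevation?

0.691 km

Rebound u = e ρ_c/ρ_m = 4.87 km × 2780/3240 = 4.179 km.
Net surface drop = e − u = 4.87 km − 4.179 km = e (ρ_m − ρ_c)/ρ_m = 0.691 km.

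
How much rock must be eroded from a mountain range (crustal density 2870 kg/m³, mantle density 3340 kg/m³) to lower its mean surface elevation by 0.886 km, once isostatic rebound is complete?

6.3 km

Net drop Δ = e − u = e − e ρ_c/ρ_m = e (ρ_m − ρ_c)/ρ_m.
e = Δ ρ_m/(ρ_m − ρ_c) = 0.886 km × 3340/470 = 6.3 km.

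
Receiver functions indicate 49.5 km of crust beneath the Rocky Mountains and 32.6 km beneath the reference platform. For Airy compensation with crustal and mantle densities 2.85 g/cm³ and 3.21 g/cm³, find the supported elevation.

1.9 km

Excess crust Δ = 49.5 km − 32.6 km = 16.9 km, split between elevation h and root r with h + r = Δ.
Airy balance ρ_c h = (ρ_m − ρ_c) r gives r = h ρ_c/(ρ_m − ρ_c), so h (1 + ρ_c/(ρ_m − ρ_c)) = Δ, i.e. h = Δ (ρ_m − ρ_c)/ρ_m.
h = 16.9 km × 0.36/3.21 = 1.9 km.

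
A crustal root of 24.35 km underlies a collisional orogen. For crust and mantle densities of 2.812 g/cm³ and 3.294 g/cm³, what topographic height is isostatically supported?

By Archimedes' principle applied to the lithosphere: ρ_c h = (ρ_m − ρ_c) r.
h = r (ρ_m − ρ_c) / ρ_c = 24.35 km × (3.294 − 2.812) / 2.812 = 4.17 km.

4.17 km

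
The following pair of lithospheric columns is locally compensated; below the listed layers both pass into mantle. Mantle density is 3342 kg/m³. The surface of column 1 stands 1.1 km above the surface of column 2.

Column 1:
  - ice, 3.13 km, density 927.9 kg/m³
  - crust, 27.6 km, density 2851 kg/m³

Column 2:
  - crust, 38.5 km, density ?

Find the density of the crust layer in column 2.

2890 kg/m³

Take the compensation level at the base of the deeper column (depth z_c below the surface of column 1) and equate Σ ρ_i t_i down to z_c; mantle fills any gap and the z_c terms cancel.
Column 1: 3.13×927.9 + 27.6×2851 + (z_c − 30.73)×3342
Column 2: 1.1×0 + 38.5×ρ + (z_c − 1.1 − 38.5)×3342
The z_c×3342 term appears on both sides and cancels. Collect the known terms of each column as K = Σ(ρt)_known − 3342 × (depth of known layers): K_1 = 81591.927 − 3342×30.73 = −21107.733; K_2 = 0 − 3342×(1.1 + 38.5) = −132343.2.
Balance: K_1 = K_2 + 38.5×ρ, so ρ = (K_1 − K_2)/38.5 = 111235/38.5 = 2890 kg/m³.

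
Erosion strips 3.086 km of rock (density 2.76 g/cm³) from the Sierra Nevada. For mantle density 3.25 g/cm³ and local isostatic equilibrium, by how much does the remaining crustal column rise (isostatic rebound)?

2.62 km

Unloading: uplift u = e ρ_c/ρ_m = 3.086 km × 2.76/3.25 = 2.62 km.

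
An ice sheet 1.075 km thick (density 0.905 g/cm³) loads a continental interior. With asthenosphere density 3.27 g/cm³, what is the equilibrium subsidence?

0.298 km

In Airy isostatic equilibrium: the ice load ρ_ice t is balanced by mantle displaced below, ρ_m s.
s = t ρ_ice / ρ_m = 1.075 km × 0.905/3.27 = 0.298 km.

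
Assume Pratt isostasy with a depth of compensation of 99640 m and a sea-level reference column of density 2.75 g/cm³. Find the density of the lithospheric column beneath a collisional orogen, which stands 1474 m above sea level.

Pratt balance: ρ_ref D = ρ (D + h).
ρ = ρ_ref D/(D + h) = 2.75 × 99640 m/(99640 m + 1474 m) = 2.71 g/cm³.

2.71 g/cm³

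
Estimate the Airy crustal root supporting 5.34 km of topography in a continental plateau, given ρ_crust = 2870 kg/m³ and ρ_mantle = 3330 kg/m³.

33.3 km

Isostatic balance requires: the weight of the topography is balanced by the buoyancy of the root, ρ_c h = (ρ_m − ρ_c) r.
r = h · ρ_c / (ρ_m − ρ_c) = 5.34 km × 2870 / (3330 − 2870) = 33.3 km.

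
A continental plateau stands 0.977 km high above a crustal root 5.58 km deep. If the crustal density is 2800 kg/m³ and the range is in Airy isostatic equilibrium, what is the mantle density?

3290 kg/m³

Airy balance: ρ_c h = (ρ_m − ρ_c) r → ρ_m = ρ_c (1 + h/r).
ρ_m = 2800 × (1 + 0.977 km/5.58 km) = 3290 kg/m³.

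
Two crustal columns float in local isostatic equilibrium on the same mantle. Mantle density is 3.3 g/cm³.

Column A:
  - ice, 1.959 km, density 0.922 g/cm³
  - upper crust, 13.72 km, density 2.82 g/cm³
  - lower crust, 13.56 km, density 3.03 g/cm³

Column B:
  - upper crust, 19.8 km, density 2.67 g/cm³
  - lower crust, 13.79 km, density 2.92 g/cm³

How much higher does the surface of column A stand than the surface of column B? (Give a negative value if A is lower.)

−0.851 km

For any compensation level in the mantle, the mantle terms cancel and isostasy reduces to e = (Σt_A − Σt_B) − (Σ(ρt)_A − Σ(ρt)_B) / ρ_m.
Σt_A = 29.239 km; Σt_B = 33.59 km; Σ(ρt)_A = 81.583398; Σ(ρt)_B = 93.1328 (in km·g/cm³).
e = (29.239 − 33.59) − (81.583398 − 93.1328) / 3.3 = −0.851 km.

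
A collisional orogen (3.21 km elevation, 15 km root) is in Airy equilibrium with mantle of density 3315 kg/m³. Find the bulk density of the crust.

ρ_c h = (ρ_m − ρ_c) r → ρ_c (h + r) = ρ_m r → ρ_c = ρ_m r / (h + r).
ρ_c = 3315 × 15 km / (3.21 km + 15 km) = 2730 kg/m³.

2730 kg/m³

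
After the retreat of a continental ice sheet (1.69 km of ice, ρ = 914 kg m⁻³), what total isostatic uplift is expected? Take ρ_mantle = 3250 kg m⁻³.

Removing the load lets mantle flow back in; uplift u satisfies ρ_ice t = ρ_m u.
u = t ρ_ice/ρ_m = 1.69 km × 914/3250 = 0.475 km.

0.475 km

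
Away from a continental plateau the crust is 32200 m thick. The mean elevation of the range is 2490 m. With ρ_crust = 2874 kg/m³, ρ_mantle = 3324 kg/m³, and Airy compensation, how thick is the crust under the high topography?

50600 m

Root depth r = h ρ_c / (ρ_m − ρ_c) = 2490 m × 2874 / 450 = 15900 m.
Total thickness = T + h + r = 32200 m + 2490 m + 15900 m = 50600 m.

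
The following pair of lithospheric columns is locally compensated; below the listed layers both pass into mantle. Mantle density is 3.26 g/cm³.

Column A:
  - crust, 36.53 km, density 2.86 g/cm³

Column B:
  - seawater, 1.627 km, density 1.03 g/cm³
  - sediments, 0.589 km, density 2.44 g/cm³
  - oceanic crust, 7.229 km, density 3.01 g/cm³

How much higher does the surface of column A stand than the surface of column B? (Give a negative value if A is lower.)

For any compensation level in the mantle, the mantle terms cancel and isostasy reduces to e = (Σt_A − Σt_B) − (Σ(ρt)_A − Σ(ρt)_B) / ρ_m.
Σt_A = 36.53 km; Σt_B = 9.445 km; Σ(ρt)_A = 104.4758; Σ(ρt)_B = 24.87226 (in km·g/cm³).
e = (36.53 − 9.445) − (104.4758 − 24.87226) / 3.26 = 2.67 km.

2.67 km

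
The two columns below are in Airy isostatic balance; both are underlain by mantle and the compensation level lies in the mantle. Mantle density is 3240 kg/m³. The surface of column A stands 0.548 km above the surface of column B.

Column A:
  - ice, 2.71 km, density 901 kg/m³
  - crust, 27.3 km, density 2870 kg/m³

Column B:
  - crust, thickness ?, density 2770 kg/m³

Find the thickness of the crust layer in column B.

31.2 km

Take the compensation level at the base of the deeper column (depth z_c below the surface of column A) and equate Σ ρ_i t_i down to z_c; mantle fills any gap and the z_c terms cancel.
Column A: 2.71×901 + 27.3×2870 + (z_c − 30.01)×3240
Column B: 0.548×0 + x×2770 + (z_c − 0.548 − 0 − x)×3240
The z_c×3240 term appears on both sides and cancels. Collect the known terms of each column as K = Σ(ρt)_known − 3240 × (depth of known layers): K_A = 80792.71 − 3240×30.01 = −16439.69; K_B = 0 − 3240×(0.548 + 0) = −1775.52.
Balance: K_A = K_B − x×(3240 − 2770), so x = (K_B − K_A)/(3240 − 2770) = 14664.2/470 = 31.2 km.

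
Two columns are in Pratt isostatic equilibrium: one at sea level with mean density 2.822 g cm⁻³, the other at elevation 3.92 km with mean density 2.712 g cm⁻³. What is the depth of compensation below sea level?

ρ_ref D = ρ (D + h) → D (ρ_ref − ρ) = ρ h.
D = ρ h/(ρ_ref − ρ) = 2.712 × 3.92 km/(2.822 − 2.712) = 96.6 km.

96.6 km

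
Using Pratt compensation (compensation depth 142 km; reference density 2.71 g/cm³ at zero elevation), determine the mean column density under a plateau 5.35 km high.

Pratt balance: ρ_ref D = ρ (D + h).
ρ = ρ_ref D/(D + h) = 2.71 × 142 km/(142 km + 5.35 km) = 2.61 g/cm³.

2.61 g/cm³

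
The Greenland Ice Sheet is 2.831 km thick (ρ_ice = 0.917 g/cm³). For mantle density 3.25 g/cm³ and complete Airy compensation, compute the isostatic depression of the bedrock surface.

0.799 km

Equating mass per unit area of the two columns: the ice load ρ_ice t is balanced by mantle displaced below, ρ_m s.
s = t ρ_ice / ρ_m = 2.831 km × 0.917/3.25 = 0.799 km.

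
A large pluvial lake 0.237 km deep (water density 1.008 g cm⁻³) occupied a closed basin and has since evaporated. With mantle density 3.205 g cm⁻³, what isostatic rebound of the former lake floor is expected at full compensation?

u = d ρ_w/ρ_m = 0.237 km × 1.008/3.205 = 0.0745 km.

0.0745 km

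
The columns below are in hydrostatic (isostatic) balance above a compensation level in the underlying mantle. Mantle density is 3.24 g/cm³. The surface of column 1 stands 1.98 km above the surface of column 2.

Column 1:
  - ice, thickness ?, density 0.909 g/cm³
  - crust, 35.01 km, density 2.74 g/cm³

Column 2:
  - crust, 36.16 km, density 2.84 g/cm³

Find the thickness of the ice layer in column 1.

1.45 km

Take the compensation level at the base of the deeper column (depth z_c below the surface of column 1) and equate Σ ρ_i t_i down to z_c; mantle fills any gap and the z_c terms cancel.
Column 1: x×0.909 + 35.01×2.74 + (z_c − 35.01 − x)×3.24
Column 2: 1.98×0 + 36.16×2.84 + (z_c − 1.98 − 36.16)×3.24
The z_c×3.24 term appears on both sides and cancels. Collect the known terms of each column as K = Σ(ρt)_known − 3.24 × (depth of known layers): K_1 = 95.9274 − 3.24×35.01 = −17.505; K_2 = 102.6944 − 3.24×(1.98 + 36.16) = −20.8792.
Balance: K_1 − x×(3.24 − 0.909) = K_2, so x = (K_1 − K_2)/(3.24 − 0.909) = 3.3742/2.331 = 1.45 km.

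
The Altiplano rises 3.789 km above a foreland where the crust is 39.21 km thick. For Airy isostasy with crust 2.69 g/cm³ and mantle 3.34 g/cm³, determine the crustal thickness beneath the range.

58.7 km

Root depth r = h ρ_c / (ρ_m − ρ_c) = 3.789 km × 2.69 / 0.65 = 15.68 km.
Total thickness = T + h + r = 39.21 km + 3.789 km + 15.68 km = 58.7 km.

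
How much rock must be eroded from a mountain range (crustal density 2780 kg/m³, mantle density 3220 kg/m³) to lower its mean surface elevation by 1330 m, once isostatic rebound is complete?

9730 m

Net drop Δ = e − u = e − e ρ_c/ρ_m = e (ρ_m − ρ_c)/ρ_m.
e = Δ ρ_m/(ρ_m − ρ_c) = 1330 m × 3220/440 = 9730 m.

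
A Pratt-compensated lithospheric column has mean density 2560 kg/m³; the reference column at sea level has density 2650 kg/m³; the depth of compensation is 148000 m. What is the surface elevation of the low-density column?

ρ_ref D = ρ (D + h) → h = D (ρ_ref − ρ)/ρ.
h = 148000 m × (2650 − 2560)/2560 = 5200 m.

5200 m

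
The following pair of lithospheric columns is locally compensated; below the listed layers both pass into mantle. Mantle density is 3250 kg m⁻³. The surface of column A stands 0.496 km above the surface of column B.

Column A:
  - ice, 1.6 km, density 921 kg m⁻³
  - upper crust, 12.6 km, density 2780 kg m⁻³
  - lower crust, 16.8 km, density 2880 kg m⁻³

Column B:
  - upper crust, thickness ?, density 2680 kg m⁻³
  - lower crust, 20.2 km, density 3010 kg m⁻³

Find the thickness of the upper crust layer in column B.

16.5 km

Take the compensation level at the base of the deeper column (depth z_c below the surface of column A) and equate Σ ρ_i t_i down to z_c; mantle fills any gap and the z_c terms cancel.
Column A: 1.6×921 + 12.6×2780 + 16.8×2880 + (z_c − 31)×3250
Column B: 0.496×0 + x×2680 + 20.2×3010 + (z_c − 0.496 − 20.2 − x)×3250
The z_c×3250 term appears on both sides and cancels. Collect the known terms of each column as K = Σ(ρt)_known − 3250 × (depth of known layers): K_A = 84885.6 − 3250×31 = −15864.4; K_B = 60802 − 3250×(0.496 + 20.2) = −6460.
Balance: K_A = K_B − x×(3250 − 2680), so x = (K_B − K_A)/(3250 − 2680) = 9404.4/570 = 16.5 km.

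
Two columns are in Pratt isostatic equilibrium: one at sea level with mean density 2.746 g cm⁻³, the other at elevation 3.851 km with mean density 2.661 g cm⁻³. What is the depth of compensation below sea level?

ρ_ref D = ρ (D + h) → D (ρ_ref − ρ) = ρ h.
D = ρ h/(ρ_ref − ρ) = 2.661 × 3.851 km/(2.746 − 2.661) = 121 km.

121 km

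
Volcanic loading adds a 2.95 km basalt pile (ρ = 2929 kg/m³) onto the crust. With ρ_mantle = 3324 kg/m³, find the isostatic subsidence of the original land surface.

Subaerial loading: s = t ρ_load / ρ_m.
s = 2.95 km × 2929/3324 = 2.6 km.

2.6 km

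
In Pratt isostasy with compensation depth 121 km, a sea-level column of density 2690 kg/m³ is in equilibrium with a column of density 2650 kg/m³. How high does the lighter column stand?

ρ_ref D = ρ (D + h) → h = D (ρ_ref − ρ)/ρ.
h = 121 km × (2690 − 2650)/2650 = 1.83 km.

1.83 km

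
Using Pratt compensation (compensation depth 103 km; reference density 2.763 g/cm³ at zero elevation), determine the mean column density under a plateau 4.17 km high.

Pratt balance: ρ_ref D = ρ (D + h).
ρ = ρ_ref D/(D + h) = 2.763 × 103 km/(103 km + 4.17 km) = 2.66 g/cm³.

2.66 g/cm³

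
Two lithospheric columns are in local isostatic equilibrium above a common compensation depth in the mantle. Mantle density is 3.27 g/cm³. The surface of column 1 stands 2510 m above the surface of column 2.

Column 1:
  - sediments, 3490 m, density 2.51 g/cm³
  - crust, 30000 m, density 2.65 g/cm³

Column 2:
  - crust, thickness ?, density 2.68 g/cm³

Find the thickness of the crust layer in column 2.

22100 m

Take the compensation level at the base of the deeper column (depth z_c below the surface of column 1) and equate Σ ρ_i t_i down to z_c; mantle fills any gap and the z_c terms cancel.
Column 1: 3490×2.51 + 30000×2.65 + (z_c − 33490)×3.27
Column 2: 2510×0 + x×2.68 + (z_c − 2510 − 0 − x)×3.27
The z_c×3.27 term appears on both sides and cancels. Collect the known terms of each column as K = Σ(ρt)_known − 3.27 × (depth of known layers): K_1 = 88259.9 − 3.27×33490 = −21252.4; K_2 = 0 − 3.27×(2510 + 0) = −8207.7.
Balance: K_1 = K_2 − x×(3.27 − 2.68), so x = (K_2 − K_1)/(3.27 − 2.68) = 13044.7/0.59 = 22100 m.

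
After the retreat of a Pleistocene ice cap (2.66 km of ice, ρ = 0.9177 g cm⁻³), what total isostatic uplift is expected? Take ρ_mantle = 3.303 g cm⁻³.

0.739 km

Removing the load lets mantle flow back in; uplift u satisfies ρ_ice t = ρ_m u.
u = t ρ_ice/ρ_m = 2.66 km × 0.9177/3.303 = 0.739 km.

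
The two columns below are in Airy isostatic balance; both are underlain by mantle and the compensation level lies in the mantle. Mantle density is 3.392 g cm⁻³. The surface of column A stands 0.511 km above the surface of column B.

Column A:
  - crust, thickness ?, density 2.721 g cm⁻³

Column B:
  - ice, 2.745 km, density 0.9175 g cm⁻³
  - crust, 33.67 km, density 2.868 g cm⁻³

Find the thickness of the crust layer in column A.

Take the compensation level at the base of the deeper column (depth z_c below the surface of column A) and equate Σ ρ_i t_i down to z_c; mantle fills any gap and the z_c terms cancel.
Column A: x×2.721 + (z_c − 0 − x)×3.392
Column B: 0.511×0 + 2.745×0.9175 + 33.67×2.868 + (z_c − 0.511 − 36.415)×3.392
The z_c×3.392 term appears on both sides and cancels. Collect the known terms of each column as K = Σ(ρt)_known − 3.392 × (depth of known layers): K_A = 0 − 3.392×0 = 0; K_B = 99.0840975 − 3.392×(0.511 + 36.415) = −26.1688945.
Balance: K_A − x×(3.392 − 2.721) = K_B, so x = (K_A − K_B)/(3.392 − 2.721) = 26.1689/0.671 = 39 km.

39 km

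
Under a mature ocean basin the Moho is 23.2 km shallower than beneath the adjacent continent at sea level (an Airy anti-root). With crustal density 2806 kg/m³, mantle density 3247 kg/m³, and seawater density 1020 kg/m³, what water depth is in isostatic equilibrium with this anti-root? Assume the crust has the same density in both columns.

5.73 km

Replacing a thickness d of crust by seawater at the top must be balanced by replacing crust with mantle at the base: d (ρ_c − ρ_w) = a (ρ_m − ρ_c).
d = a (ρ_m − ρ_c)/(ρ_c − ρ_w) = 23.2 km × 441/1786 = 5.73 km.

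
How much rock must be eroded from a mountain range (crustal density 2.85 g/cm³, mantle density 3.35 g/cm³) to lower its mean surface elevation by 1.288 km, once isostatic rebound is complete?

8.63 km

Net drop Δ = e − u = e − e ρ_c/ρ_m = e (ρ_m − ρ_c)/ρ_m.
e = Δ ρ_m/(ρ_m − ρ_c) = 1.288 km × 3.35/0.5 = 8.63 km.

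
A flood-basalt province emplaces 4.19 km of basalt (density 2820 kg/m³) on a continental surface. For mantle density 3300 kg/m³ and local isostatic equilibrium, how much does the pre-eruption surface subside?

Subaerial loading: s = t ρ_load / ρ_m.
s = 4.19 km × 2820/3300 = 3.58 km.

3.58 km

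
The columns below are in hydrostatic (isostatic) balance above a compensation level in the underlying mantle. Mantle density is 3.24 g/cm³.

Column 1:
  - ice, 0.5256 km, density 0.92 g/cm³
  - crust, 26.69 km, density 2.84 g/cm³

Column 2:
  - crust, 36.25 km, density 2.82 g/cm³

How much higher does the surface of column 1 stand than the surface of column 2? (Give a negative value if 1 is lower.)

For any compensation level in the mantle, the mantle terms cancel and isostasy reduces to e = (Σt_1 − Σt_2) − (Σ(ρt)_1 − Σ(ρt)_2) / ρ_m.
Σt_1 = 27.2156 km; Σt_2 = 36.25 km; Σ(ρt)_1 = 76.283152; Σ(ρt)_2 = 102.225 (in km·g/cm³).
e = (27.2156 − 36.25) − (76.283152 − 102.225) / 3.24 = −1.03 km.

−1.03 km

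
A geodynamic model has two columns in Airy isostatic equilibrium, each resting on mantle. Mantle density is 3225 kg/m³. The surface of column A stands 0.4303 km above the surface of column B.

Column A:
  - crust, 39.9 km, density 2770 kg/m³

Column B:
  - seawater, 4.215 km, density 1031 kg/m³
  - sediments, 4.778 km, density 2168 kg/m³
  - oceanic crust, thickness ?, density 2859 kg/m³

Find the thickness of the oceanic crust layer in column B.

Take the compensation level at the base of the deeper column (depth z_c below the surface of column A) and equate Σ ρ_i t_i down to z_c; mantle fills any gap and the z_c terms cancel.
Column A: 39.9×2770 + (z_c − 39.9)×3225
Column B: 0.4303×0 + 4.215×1031 + 4.778×2168 + x×2859 + (z_c − 0.4303 − 8.993 − x)×3225
The z_c×3225 term appears on both sides and cancels. Collect the known terms of each column as K = Σ(ρt)_known − 3225 × (depth of known layers): K_A = 110523 − 3225×39.9 = −18154.5; K_B = 14704.369 − 3225×(0.4303 + 8.993) = −15685.7735.
Balance: K_A = K_B − x×(3225 − 2859), so x = (K_B − K_A)/(3225 − 2859) = 2468.73/366 = 6.75 km.

6.75 km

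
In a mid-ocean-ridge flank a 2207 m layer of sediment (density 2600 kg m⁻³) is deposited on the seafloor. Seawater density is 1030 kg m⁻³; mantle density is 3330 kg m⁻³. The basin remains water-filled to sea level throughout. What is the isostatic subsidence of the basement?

1510 m

Submarine loading: the sediment displaces seawater, and the subsidence is in turn flooded, so s (ρ_m − ρ_w) = t (ρ_sed − ρ_w).
s = 2207 m × (2600 − 1030) / (3330 − 1030) = 1510 m.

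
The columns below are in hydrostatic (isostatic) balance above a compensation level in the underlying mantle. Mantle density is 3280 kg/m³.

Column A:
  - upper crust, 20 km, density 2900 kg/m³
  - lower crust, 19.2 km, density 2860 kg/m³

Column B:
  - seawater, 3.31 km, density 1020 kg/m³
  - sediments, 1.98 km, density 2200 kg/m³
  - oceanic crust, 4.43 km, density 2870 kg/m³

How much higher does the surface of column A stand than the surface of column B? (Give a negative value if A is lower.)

1.29 km

For any compensation level in the mantle, the mantle terms cancel and isostasy reduces to e = (Σt_A − Σt_B) − (Σ(ρt)_A − Σ(ρt)_B) / ρ_m.
Σt_A = 39.2 km; Σt_B = 9.72 km; Σ(ρt)_A = 112912; Σ(ρt)_B = 20446.3 (in km·kg/m³).
e = (39.2 − 9.72) − (112912 − 20446.3) / 3280 = 1.29 km.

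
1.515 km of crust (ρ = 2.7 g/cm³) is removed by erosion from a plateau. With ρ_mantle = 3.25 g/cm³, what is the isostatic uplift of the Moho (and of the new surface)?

Unloading: uplift u = e ρ_c/ρ_m = 1.515 km × 2.7/3.25 = 1.26 km.

1.26 km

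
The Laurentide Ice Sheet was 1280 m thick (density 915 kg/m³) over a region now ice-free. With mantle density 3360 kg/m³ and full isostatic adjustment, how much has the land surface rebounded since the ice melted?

Removing the load lets mantle flow back in; uplift u satisfies ρ_ice t = ρ_m u.
u = t ρ_ice/ρ_m = 1280 m × 915/3360 = 349 m.

349 m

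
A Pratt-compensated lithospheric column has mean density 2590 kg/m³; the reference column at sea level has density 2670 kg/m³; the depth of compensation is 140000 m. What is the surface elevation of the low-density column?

4320 m

ρ_ref D = ρ (D + h) → h = D (ρ_ref − ρ)/ρ.
h = 140000 m × (2670 − 2590)/2590 = 4320 m.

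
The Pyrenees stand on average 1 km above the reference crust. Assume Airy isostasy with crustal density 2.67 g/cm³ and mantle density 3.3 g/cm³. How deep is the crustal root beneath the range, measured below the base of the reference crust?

Balancing pressure at the compensation depth: the weight of the topography is balanced by the buoyancy of the root, ρ_c h = (ρ_m − ρ_c) r.
r = h · ρ_c / (ρ_m − ρ_c) = 1 km × 2.67 / (3.3 − 2.67) = 4.24 km.

4.24 km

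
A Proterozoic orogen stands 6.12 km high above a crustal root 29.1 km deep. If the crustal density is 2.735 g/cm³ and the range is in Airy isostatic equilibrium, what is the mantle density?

Airy balance: ρ_c h = (ρ_m − ρ_c) r → ρ_m = ρ_c (1 + h/r).
ρ_m = 2.735 × (1 + 6.12 km/29.1 km) = 3.31 g/cm³.

3.31 g/cm³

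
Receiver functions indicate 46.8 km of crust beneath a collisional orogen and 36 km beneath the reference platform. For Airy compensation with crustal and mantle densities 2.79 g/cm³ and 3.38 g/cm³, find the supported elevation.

Excess crust Δ = 46.8 km − 36 km = 10.8 km, split between elevation h and root r with h + r = Δ.
Airy balance ρ_c h = (ρ_m − ρ_c) r gives r = h ρ_c/(ρ_m − ρ_c), so h (1 + ρ_c/(ρ_m − ρ_c)) = Δ, i.e. h = Δ (ρ_m − ρ_c)/ρ_m.
h = 10.8 km × 0.59/3.38 = 1.89 km.

1.89 km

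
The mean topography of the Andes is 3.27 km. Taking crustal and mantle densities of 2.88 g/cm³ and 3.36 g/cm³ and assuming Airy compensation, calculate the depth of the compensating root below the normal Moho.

19.6 km

Equating mass per unit area of the two columns: the weight of the topography is balanced by the buoyancy of the root, ρ_c h = (ρ_m − ρ_c) r.
r = h · ρ_c / (ρ_m − ρ_c) = 3.27 km × 2.88 / (3.36 − 2.88) = 19.6 km.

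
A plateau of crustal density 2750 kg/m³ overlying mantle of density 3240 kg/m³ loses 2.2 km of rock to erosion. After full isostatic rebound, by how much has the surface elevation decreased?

Rebound u = e ρ_c/ρ_m = 2.2 km × 2750/3240 = 1.867 km.
Net surface drop = e − u = 2.2 km − 1.867 km = e (ρ_m − ρ_c)/ρ_m = 0.333 km.

0.333 km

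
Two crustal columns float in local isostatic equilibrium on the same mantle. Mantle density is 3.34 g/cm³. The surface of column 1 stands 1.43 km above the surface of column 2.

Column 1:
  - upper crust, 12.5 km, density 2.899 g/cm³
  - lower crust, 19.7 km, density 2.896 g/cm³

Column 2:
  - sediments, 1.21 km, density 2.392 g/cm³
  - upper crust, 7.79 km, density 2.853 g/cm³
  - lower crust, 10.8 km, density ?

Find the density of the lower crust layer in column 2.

2.92 g/cm³

Take the compensation level at the base of the deeper column (depth z_c below the surface of column 1) and equate Σ ρ_i t_i down to z_c; mantle fills any gap and the z_c terms cancel.
Column 1: 12.5×2.899 + 19.7×2.896 + (z_c − 32.2)×3.34
Column 2: 1.43×0 + 1.21×2.392 + 7.79×2.853 + 10.8×ρ + (z_c − 1.43 − 19.8)×3.34
The z_c×3.34 term appears on both sides and cancels. Collect the known terms of each column as K = Σ(ρt)_known − 3.34 × (depth of known layers): K_1 = 93.2887 − 3.34×32.2 = −14.2593; K_2 = 25.11919 − 3.34×(1.43 + 19.8) = −45.78901.
Balance: K_1 = K_2 + 10.8×ρ, so ρ = (K_1 − K_2)/10.8 = 31.5297/10.8 = 2.92 g/cm³.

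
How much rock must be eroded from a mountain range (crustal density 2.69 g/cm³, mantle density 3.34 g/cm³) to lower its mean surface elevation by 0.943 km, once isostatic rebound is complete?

4.85 km

Net drop Δ = e − u = e − e ρ_c/ρ_m = e (ρ_m − ρ_c)/ρ_m.
e = Δ ρ_m/(ρ_m − ρ_c) = 0.943 km × 3.34/0.65 = 4.85 km.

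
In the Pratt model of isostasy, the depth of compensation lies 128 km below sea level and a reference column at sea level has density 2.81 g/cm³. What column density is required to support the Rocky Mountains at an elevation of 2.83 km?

2.75 g/cm³

Pratt balance: ρ_ref D = ρ (D + h).
ρ = ρ_ref D/(D + h) = 2.81 × 128 km/(128 km + 2.83 km) = 2.75 g/cm³.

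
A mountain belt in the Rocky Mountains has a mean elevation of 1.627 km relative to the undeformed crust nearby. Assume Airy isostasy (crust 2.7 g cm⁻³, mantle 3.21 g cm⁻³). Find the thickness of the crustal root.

8.61 km

By Archimedes' principle applied to the lithosphere: the weight of the topography is balanced by the buoyancy of the root, ρ_c h = (ρ_m − ρ_c) r.
r = h · ρ_c / (ρ_m − ρ_c) = 1.627 km × 2.7 / (3.21 − 2.7) = 8.61 km.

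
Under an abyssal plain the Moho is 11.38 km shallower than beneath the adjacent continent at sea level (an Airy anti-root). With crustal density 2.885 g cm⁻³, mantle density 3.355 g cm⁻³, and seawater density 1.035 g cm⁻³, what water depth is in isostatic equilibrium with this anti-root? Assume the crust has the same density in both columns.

2.89 km

Replacing a thickness d of crust by seawater at the top must be balanced by replacing crust with mantle at the base: d (ρ_c − ρ_w) = a (ρ_m − ρ_c).
d = a (ρ_m − ρ_c)/(ρ_c − ρ_w) = 11.38 km × 0.47/1.85 = 2.89 km.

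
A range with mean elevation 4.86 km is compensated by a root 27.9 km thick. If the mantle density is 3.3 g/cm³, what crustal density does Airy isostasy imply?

2.81 g/cm³

ρ_c h = (ρ_m − ρ_c) r → ρ_c (h + r) = ρ_m r → ρ_c = ρ_m r / (h + r).
ρ_c = 3.3 × 27.9 km / (4.86 km + 27.9 km) = 2.81 g/cm³.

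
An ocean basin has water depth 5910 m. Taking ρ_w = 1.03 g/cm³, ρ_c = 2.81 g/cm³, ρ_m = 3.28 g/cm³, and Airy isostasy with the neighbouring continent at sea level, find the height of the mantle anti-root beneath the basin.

22400 m

For local isostatic compensation: replacing crust with seawater at the top is compensated by replacing crust with mantle at the base: d (ρ_c − ρ_w) = a (ρ_m − ρ_c).
a = d (ρ_c − ρ_w)/(ρ_m − ρ_c) = 5910 m × 1.78/0.47 = 22400 m.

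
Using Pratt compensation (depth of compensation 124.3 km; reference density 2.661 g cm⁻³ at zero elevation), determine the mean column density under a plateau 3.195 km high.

2.59 g cm⁻³

Pratt balance: ρ_ref D = ρ (D + h).
ρ = ρ_ref D/(D + h) = 2.661 × 124.3 km/(124.3 km + 3.195 km) = 2.59 g cm⁻³.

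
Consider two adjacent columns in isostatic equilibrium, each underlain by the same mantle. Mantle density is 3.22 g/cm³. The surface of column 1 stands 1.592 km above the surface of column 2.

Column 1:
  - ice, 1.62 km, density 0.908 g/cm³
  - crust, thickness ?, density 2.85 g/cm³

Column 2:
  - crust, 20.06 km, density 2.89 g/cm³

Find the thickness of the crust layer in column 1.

21.6 km

Take the compensation level at the base of the deeper column (depth z_c below the surface of column 1) and equate Σ ρ_i t_i down to z_c; mantle fills any gap and the z_c terms cancel.
Column 1: 1.62×0.908 + x×2.85 + (z_c − 1.62 − x)×3.22
Column 2: 1.592×0 + 20.06×2.89 + (z_c − 1.592 − 20.06)×3.22
The z_c×3.22 term appears on both sides and cancels. Collect the known terms of each column as K = Σ(ρt)_known − 3.22 × (depth of known layers): K_1 = 1.47096 − 3.22×1.62 = −3.74544; K_2 = 57.9734 − 3.22×(1.592 + 20.06) = −11.74604.
Balance: K_1 − x×(3.22 − 2.85) = K_2, so x = (K_1 − K_2)/(3.22 − 2.85) = 8.0006/0.37 = 21.6 km.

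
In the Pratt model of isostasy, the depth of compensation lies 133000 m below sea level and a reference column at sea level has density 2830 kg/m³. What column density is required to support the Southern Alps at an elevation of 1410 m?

Pratt balance: ρ_ref D = ρ (D + h).
ρ = ρ_ref D/(D + h) = 2830 × 133000 m/(133000 m + 1410 m) = 2800 kg/m³.

2800 kg/m³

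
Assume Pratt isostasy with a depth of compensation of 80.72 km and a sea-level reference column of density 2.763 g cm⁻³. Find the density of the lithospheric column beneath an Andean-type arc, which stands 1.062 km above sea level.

Pratt balance: ρ_ref D = ρ (D + h).
ρ = ρ_ref D/(D + h) = 2.763 × 80.72 km/(80.72 km + 1.062 km) = 2.73 g cm⁻³.

2.73 g cm⁻³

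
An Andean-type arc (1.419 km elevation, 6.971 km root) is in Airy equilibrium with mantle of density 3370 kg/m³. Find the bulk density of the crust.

2800 kg/m³

ρ_c h = (ρ_m − ρ_c) r → ρ_c (h + r) = ρ_m r → ρ_c = ρ_m r / (h + r).
ρ_c = 3370 × 6.971 km / (1.419 km + 6.971 km) = 2800 kg/m³.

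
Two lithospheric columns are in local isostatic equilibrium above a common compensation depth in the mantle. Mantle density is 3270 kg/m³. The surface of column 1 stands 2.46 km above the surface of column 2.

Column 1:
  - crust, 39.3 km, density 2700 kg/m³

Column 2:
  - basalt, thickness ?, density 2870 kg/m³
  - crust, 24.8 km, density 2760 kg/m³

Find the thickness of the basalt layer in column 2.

4.27 km

Take the compensation level at the base of the deeper column (depth z_c below the surface of column 1) and equate Σ ρ_i t_i down to z_c; mantle fills any gap and the z_c terms cancel.
Column 1: 39.3×2700 + (z_c − 39.3)×3270
Column 2: 2.46×0 + x×2870 + 24.8×2760 + (z_c − 2.46 − 24.8 − x)×3270
The z_c×3270 term appears on both sides and cancels. Collect the known terms of each column as K = Σ(ρt)_known − 3270 × (depth of known layers): K_1 = 106110 − 3270×39.3 = −22401; K_2 = 68448 − 3270×(2.46 + 24.8) = −20692.2.
Balance: K_1 = K_2 − x×(3270 − 2870), so x = (K_2 − K_1)/(3270 − 2870) = 1708.8/400 = 4.27 km.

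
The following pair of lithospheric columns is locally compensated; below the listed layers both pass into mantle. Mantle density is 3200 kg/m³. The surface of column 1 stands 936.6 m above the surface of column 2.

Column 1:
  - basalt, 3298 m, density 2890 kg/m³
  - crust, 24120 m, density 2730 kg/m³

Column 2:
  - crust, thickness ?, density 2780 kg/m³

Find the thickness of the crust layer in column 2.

Take the compensation level at the base of the deeper column (depth z_c below the surface of column 1) and equate Σ ρ_i t_i down to z_c; mantle fills any gap and the z_c terms cancel.
Column 1: 3298×2890 + 24120×2730 + (z_c − 27418)×3200
Column 2: 936.6×0 + x×2780 + (z_c − 936.6 − 0 − x)×3200
The z_c×3200 term appears on both sides and cancels. Collect the known terms of each column as K = Σ(ρt)_known − 3200 × (depth of known layers): K_1 = 75378820 − 3200×27418 = −12358780; K_2 = 0 − 3200×(936.6 + 0) = −2997120.
Balance: K_1 = K_2 − x×(3200 − 2780), so x = (K_2 − K_1)/(3200 − 2780) = 9361660/420 = 22300 m.

22300 m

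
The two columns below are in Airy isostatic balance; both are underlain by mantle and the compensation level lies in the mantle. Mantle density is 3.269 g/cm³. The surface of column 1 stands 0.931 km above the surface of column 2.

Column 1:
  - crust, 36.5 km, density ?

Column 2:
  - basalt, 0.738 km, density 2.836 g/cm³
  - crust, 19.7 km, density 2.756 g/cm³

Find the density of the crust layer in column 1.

Take the compensation level at the base of the deeper column (depth z_c below the surface of column 1) and equate Σ ρ_i t_i down to z_c; mantle fills any gap and the z_c terms cancel.
Column 1: 36.5×ρ + (z_c − 36.5)×3.269
Column 2: 0.931×0 + 0.738×2.836 + 19.7×2.756 + (z_c − 0.931 − 20.438)×3.269
The z_c×3.269 term appears on both sides and cancels. Collect the known terms of each column as K = Σ(ρt)_known − 3.269 × (depth of known layers): K_1 = 0 − 3.269×36.5 = −119.3185; K_2 = 56.386168 − 3.269×(0.931 + 20.438) = −13.469093.
Balance: K_1 + 36.5×ρ = K_2, so ρ = (K_2 − K_1)/36.5 = 105.849/36.5 = 2.9 g/cm³.

2.9 g/cm³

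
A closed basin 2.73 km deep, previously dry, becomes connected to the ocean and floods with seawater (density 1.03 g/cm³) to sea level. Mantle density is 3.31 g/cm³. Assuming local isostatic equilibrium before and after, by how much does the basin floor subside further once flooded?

After flooding the water column is d + s deep. Its weight must equal the weight of mantle displaced by the extra subsidence s: (d + s) ρ_w = s ρ_m.
s = d ρ_w / (ρ_m − ρ_w) = 2.73 km × 1.03/(3.31 − 1.03) = 1.23 km.

1.23 km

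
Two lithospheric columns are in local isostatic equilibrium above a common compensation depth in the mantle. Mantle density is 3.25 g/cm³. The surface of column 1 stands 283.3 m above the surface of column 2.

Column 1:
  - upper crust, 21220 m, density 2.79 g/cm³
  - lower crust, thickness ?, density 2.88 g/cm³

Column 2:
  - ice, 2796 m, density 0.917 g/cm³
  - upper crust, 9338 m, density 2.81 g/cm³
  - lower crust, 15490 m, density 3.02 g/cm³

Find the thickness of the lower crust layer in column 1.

Take the compensation level at the base of the deeper column (depth z_c below the surface of column 1) and equate Σ ρ_i t_i down to z_c; mantle fills any gap and the z_c terms cancel.
Column 1: 21220×2.79 + x×2.88 + (z_c − 21220 − x)×3.25
Column 2: 283.3×0 + 2796×0.917 + 9338×2.81 + 15490×3.02 + (z_c − 283.3 − 27624)×3.25
The z_c×3.25 term appears on both sides and cancels. Collect the known terms of each column as K = Σ(ρt)_known − 3.25 × (depth of known layers): K_1 = 59203.8 − 3.25×21220 = −9761.2; K_2 = 75583.512 − 3.25×(283.3 + 27624) = −15115.213.
Balance: K_1 − x×(3.25 − 2.88) = K_2, so x = (K_1 − K_2)/(3.25 − 2.88) = 5354.01/0.37 = 14500 m.

14500 m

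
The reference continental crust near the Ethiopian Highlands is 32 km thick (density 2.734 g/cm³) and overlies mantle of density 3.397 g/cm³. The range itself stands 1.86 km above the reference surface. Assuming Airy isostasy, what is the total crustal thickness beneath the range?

41.5 km

Root depth r = h ρ_c / (ρ_m − ρ_c) = 1.86 km × 2.734 / 0.663 = 7.67 km.
Total thickness = T + h + r = 32 km + 1.86 km + 7.67 km = 41.5 km.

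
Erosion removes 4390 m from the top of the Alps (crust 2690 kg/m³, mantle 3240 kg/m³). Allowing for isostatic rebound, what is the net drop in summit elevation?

Rebound u = e ρ_c/ρ_m = 4390 m × 2690/3240 = 3645 m.
Net surface drop = e − u = 4390 m − 3645 m = e (ρ_m − ρ_c)/ρ_m = 745 m.

745 m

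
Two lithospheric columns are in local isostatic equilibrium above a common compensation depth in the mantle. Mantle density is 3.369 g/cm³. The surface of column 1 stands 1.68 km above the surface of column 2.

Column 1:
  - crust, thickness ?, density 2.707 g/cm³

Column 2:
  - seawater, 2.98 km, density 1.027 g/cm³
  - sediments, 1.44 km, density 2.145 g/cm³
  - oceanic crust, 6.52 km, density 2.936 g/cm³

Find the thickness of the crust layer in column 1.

26 km

Take the compensation level at the base of the deeper column (depth z_c below the surface of column 1) and equate Σ ρ_i t_i down to z_c; mantle fills any gap and the z_c terms cancel.
Column 1: x×2.707 + (z_c − 0 − x)×3.369
Column 2: 1.68×0 + 2.98×1.027 + 1.44×2.145 + 6.52×2.936 + (z_c − 1.68 − 10.94)×3.369
The z_c×3.369 term appears on both sides and cancels. Collect the known terms of each column as K = Σ(ρt)_known − 3.369 × (depth of known layers): K_1 = 0 − 3.369×0 = 0; K_2 = 25.29198 − 3.369×(1.68 + 10.94) = −17.2248.
Balance: K_1 − x×(3.369 − 2.707) = K_2, so x = (K_1 − K_2)/(3.369 − 2.707) = 17.2248/0.662 = 26 km.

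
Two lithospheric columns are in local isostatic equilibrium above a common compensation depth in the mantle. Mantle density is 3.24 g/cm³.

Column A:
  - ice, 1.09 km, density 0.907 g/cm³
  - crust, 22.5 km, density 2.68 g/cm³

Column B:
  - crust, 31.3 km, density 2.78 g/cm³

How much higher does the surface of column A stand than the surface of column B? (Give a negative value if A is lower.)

0.23 km

For any compensation level in the mantle, the mantle terms cancel and isostasy reduces to e = (Σt_A − Σt_B) − (Σ(ρt)_A − Σ(ρt)_B) / ρ_m.
Σt_A = 23.59 km; Σt_B = 31.3 km; Σ(ρt)_A = 61.28863; Σ(ρt)_B = 87.014 (in km·g/cm³).
e = (23.59 − 31.3) − (61.28863 − 87.014) / 3.24 = 0.23 km.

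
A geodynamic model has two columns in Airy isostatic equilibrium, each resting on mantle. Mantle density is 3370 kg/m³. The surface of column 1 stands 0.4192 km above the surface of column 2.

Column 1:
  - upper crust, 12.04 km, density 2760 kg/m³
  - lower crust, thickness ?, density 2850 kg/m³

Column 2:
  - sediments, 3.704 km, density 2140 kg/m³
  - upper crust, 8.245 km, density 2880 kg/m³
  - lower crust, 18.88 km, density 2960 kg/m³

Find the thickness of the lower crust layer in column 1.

Take the compensation level at the base of the deeper column (depth z_c below the surface of column 1) and equate Σ ρ_i t_i down to z_c; mantle fills any gap and the z_c terms cancel.
Column 1: 12.04×2760 + x×2850 + (z_c − 12.04 − x)×3370
Column 2: 0.4192×0 + 3.704×2140 + 8.245×2880 + 18.88×2960 + (z_c − 0.4192 − 30.829)×3370
The z_c×3370 term appears on both sides and cancels. Collect the known terms of each column as K = Σ(ρt)_known − 3370 × (depth of known layers): K_1 = 33230.4 − 3370×12.04 = −7344.4; K_2 = 87556.96 − 3370×(0.4192 + 30.829) = −17749.474.
Balance: K_1 − x×(3370 − 2850) = K_2, so x = (K_1 − K_2)/(3370 − 2850) = 10405.1/520 = 20 km.

20 km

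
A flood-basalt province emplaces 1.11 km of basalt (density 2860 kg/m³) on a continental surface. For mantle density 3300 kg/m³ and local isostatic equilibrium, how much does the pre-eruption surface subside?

Subaerial loading: s = t ρ_load / ρ_m.
s = 1.11 km × 2860/3300 = 0.962 km.

0.962 km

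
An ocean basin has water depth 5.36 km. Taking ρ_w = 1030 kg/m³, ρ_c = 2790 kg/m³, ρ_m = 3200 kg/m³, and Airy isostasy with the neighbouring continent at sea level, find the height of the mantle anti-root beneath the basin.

For local isostatic compensation: replacing crust with seawater at the top is compensated by replacing crust with mantle at the base: d (ρ_c − ρ_w) = a (ρ_m − ρ_c).
a = d (ρ_c − ρ_w)/(ρ_m − ρ_c) = 5.36 km × 1760/410 = 23 km.

23 km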